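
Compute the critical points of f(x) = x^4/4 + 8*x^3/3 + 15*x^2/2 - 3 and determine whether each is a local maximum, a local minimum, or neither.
f'(x) = x*(x^2 + 8*x + 15)

Solve f'(x) = 0:
  Factor: x^3 + 8*x^2 + 15*x = x*(x + 3)*(x + 5) = 0.
  ⇒ x = -5, -3, 0

f''(x) = 3*x^2 + 16*x + 15
Second-derivative test at each critical point:
  f''(-5) = 10 > 0 → local minimum
  f''(-3) = -6 < 0 → local maximum
  f''(0) = 15 > 0 → local minimum

Critical points: x = -5 (local minimum); x = -3 (local maximum); x = 0 (local minimum)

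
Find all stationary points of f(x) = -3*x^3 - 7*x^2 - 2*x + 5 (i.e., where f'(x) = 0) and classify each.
f'(x) = -9*x^2 - 14*x - 2

Solve f'(x) = 0:
  9*x^2 + 14*x + 2 = 0 has no rational roots; quadratic formula: x = (-14 ± √124)/18.
  ⇒ x = -7/9 - sqrt(31)/9 ≈ -1.3964, -7/9 + sqrt(31)/9 ≈ -0.1591

f''(x) = -18*x - 14
Second-derivative test at each critical point:
  f''(-1.3964) = 11.1355 > 0 → local minimum
  f''(-0.1591) = -11.1355 < 0 → local maximum

Critical points: x = -7/9 - sqrt(31)/9 ≈ -1.3964 (local minimum); x = -7/9 + sqrt(31)/9 ≈ -0.1591 (local maximum)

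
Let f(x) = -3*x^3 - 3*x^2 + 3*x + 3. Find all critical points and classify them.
f'(x) = -9*x^2 - 6*x + 3

Solve f'(x) = 0:
  Factor: -9*x^2 - 6*x + 3 = -3*(x + 1)*(3*x - 1) = 0.
  ⇒ x = -1, 1/3

f''(x) = -18*x - 6
Second-derivative test at each critical point:
  f''(-1) = 12 > 0 → local minimum
  f''(1/3) = -12 < 0 → local maximum

Critical points: x = -1 (local minimum); x = 1/3 (local maximum)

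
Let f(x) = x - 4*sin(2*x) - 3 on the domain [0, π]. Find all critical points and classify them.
f'(x) = 1 - 8*cos(2*x)

Solve f'(x) = 0 on [0, π]:
  f'(x) = 0 ⇔ cos(2*x) = 1/8, i.e. 2*x = ±arccos(1/8) + 2nπ; keep the solutions lying in [0, π].
  ⇒ x = acos(1/8)/2 ≈ 0.7227, pi - acos(1/8)/2 ≈ 2.4189

f''(x) = 16*sin(2*x)
Second-derivative test at each critical point:
  f''(0.7227) = 15.8745 > 0 → local minimum
  f''(2.4189) = -15.8745 < 0 → local maximum

Critical points: x = acos(1/8)/2 ≈ 0.7227 (local minimum); x = pi - acos(1/8)/2 ≈ 2.4189 (local maximum)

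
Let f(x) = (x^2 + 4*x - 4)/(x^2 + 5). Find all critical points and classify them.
f'(x) = 2*(-2*x^2 + 9*x + 10)/(x^4 + 10*x^2 + 25)

Solve f'(x) = 0:
  f'(x) = -2*(2*x^2 - 9*x - 10)/(x^2 + 5)^2; the denominator is positive wherever f is defined, so f'(x) = 0 ⇔ -4*x^2 + 18*x + 20 = 0.
  Factor: -4*x^2 + 18*x + 20 = -2*(2*x^2 - 9*x - 10); 2*x^2 - 9*x - 10 = 0 has no rational roots; quadratic formula: x = (9 ± √161)/4.
  ⇒ x = 9/4 - sqrt(161)/4 ≈ -0.9221, 9/4 + sqrt(161)/4 ≈ 5.4221

f''(x) = 2*(4*x^3 - 27*x^2 - 60*x + 45)/(x^6 + 15*x^4 + 75*x^2 + 125)
Second-derivative test at each critical point:
  f''(-0.9221) = 0.7414 > 0 → local minimum
  f''(5.4221) = -0.0214 < 0 → local maximum

Critical points: x = 9/4 - sqrt(161)/4 ≈ -0.9221 (local minimum); x = 9/4 + sqrt(161)/4 ≈ 5.4221 (local maximum)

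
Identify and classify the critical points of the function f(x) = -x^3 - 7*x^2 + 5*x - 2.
f'(x) = -3*x^2 - 14*x + 5

Solve f'(x) = 0:
  Factor: -3*x^2 - 14*x + 5 = -(x + 5)*(3*x - 1) = 0.
  ⇒ x = -5, 1/3

f''(x) = -6*x - 14
Second-derivative test at each critical point:
  f''(-5) = 16 > 0 → local minimum
  f''(1/3) = -16 < 0 → local maximum

Critical points: x = -5 (local minimum); x = 1/3 (local maximum)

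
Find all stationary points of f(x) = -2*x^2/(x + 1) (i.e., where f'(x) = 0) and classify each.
f'(x) = 2*x*(-x - 2)/(x + 1)^2

Solve f'(x) = 0:
  f'(x) = -2*x*(x + 2)/(x + 1)^2; the denominator is positive wherever f is defined, so f'(x) = 0 ⇔ -2*x^2 - 4*x = 0.
  Factor: -2*x^2 - 4*x = -2*x*(x + 2) = 0.
  ⇒ x = -2, 0

f''(x) = -4/(x^3 + 3*x^2 + 3*x + 1)
Second-derivative test at each critical point:
  f''(-2) = 4 > 0 → local minimum
  f''(0) = -4 < 0 → local maximum

Critical points: x = -2 (local minimum); x = 0 (local maximum)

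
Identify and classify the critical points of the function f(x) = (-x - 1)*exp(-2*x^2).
f'(x) = (4*x*(x + 1) - 1)*exp(-2*x^2)

Solve f'(x) = 0:
  f'(x) = (4*x^2 + 4*x - 1)·exp(-2*x^2) and exp(-2*x^2) > 0 for every x, so f'(x) = 0 ⇔ 4*x^2 + 4*x - 1 = 0.
  4*x^2 + 4*x - 1 = 0 has no rational roots; quadratic formula: x = (-4 ± √32)/8.
  ⇒ x = -sqrt(2)/2 - 1/2 ≈ -1.2071, -1/2 + sqrt(2)/2 ≈ 0.2071

f''(x) = 4*(-4*x^2*(x + 1) + 3*x + 1)*exp(-2*x^2)
Second-derivative test at each critical point:
  f''(-1.2071) = -0.3069 < 0 → local maximum
  f''(0.2071) = 5.1918 > 0 → local minimum

Critical points: x = -sqrt(2)/2 - 1/2 ≈ -1.2071 (local maximum); x = -1/2 + sqrt(2)/2 ≈ 0.2071 (local minimum)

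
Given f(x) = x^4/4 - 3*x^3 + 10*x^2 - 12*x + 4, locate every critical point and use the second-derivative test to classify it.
f'(x) = x^3 - 9*x^2 + 20*x - 12

Solve f'(x) = 0:
  Factor: x^3 - 9*x^2 + 20*x - 12 = (x - 6)*(x - 2)*(x - 1) = 0.
  ⇒ x = 1, 2, 6

f''(x) = 3*x^2 - 18*x + 20
Second-derivative test at each critical point:
  f''(1) = 5 > 0 → local minimum
  f''(2) = -4 < 0 → local maximum
  f''(6) = 20 > 0 → local minimum

Critical points: x = 1 (local minimum); x = 2 (local maximum); x = 6 (local minimum)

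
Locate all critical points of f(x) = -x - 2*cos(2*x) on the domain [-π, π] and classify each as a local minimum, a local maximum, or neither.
f'(x) = 4*sin(2*x) - 1

Solve f'(x) = 0 on [-π, π]:
  f'(x) = 0 ⇔ sin(2*x) = 1/4, i.e. 2*x = arcsin(1/4) + 2nπ or 2*x = π − arcsin(1/4) + 2nπ; keep the solutions lying in [-π, π].
  ⇒ x = -pi + asin(1/4)/2 ≈ -3.0153, -pi/2 - asin(1/4)/2 ≈ -1.6971, asin(1/4)/2 ≈ 0.1263, -asin(1/4)/2 + pi/2 ≈ 1.4445

f''(x) = 8*cos(2*x)
Second-derivative test at each critical point:
  f''(-3.0153) = 7.7460 > 0 → local minimum
  f''(-1.6971) = -7.7460 < 0 → local maximum
  f''(0.1263) = 7.7460 > 0 → local minimum
  f''(1.4445) = -7.7460 < 0 → local maximum

Critical points: x = -pi + asin(1/4)/2 ≈ -3.0153 (local minimum); x = -pi/2 - asin(1/4)/2 ≈ -1.6971 (local maximum); x = asin(1/4)/2 ≈ 0.1263 (local minimum); x = -asin(1/4)/2 + pi/2 ≈ 1.4445 (local maximum)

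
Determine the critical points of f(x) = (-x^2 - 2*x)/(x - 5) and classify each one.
f'(x) = (-x^2 + 10*x + 10)/(x^2 - 10*x + 25)

Solve f'(x) = 0:
  f'(x) = -(x^2 - 10*x - 10)/(x - 5)^2; the denominator is positive wherever f is defined, so f'(x) = 0 ⇔ -x^2 + 10*x + 10 = 0.
  x^2 - 10*x - 10 = 0 has no rational roots; quadratic formula: x = (10 ± √140)/2.
  ⇒ x = 5 - sqrt(35) ≈ -0.9161, 5 + sqrt(35) ≈ 10.9161

f''(x) = -70/(x^3 - 15*x^2 + 75*x - 125)
Second-derivative test at each critical point:
  f''(-0.9161) = 0.3381 > 0 → local minimum
  f''(10.9161) = -0.3381 < 0 → local maximum

Critical points: x = 5 - sqrt(35) ≈ -0.9161 (local minimum); x = 5 + sqrt(35) ≈ 10.9161 (local maximum)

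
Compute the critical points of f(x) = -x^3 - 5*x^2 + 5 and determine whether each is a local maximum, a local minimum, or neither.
f'(x) = x*(-3*x - 10)

Solve f'(x) = 0:
  Factor: -3*x^2 - 10*x = -x*(3*x + 10) = 0.
  ⇒ x = -10/3, 0

f''(x) = -6*x - 10
Second-derivative test at each critical point:
  f''(-10/3) = 10 > 0 → local minimum
  f''(0) = -10 < 0 → local maximum

Critical points: x = -10/3 (local minimum); x = 0 (local maximum)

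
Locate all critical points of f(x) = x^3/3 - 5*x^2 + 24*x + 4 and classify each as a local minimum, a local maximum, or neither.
f'(x) = x^2 - 10*x + 24

Solve f'(x) = 0:
  Factor: x^2 - 10*x + 24 = (x - 6)*(x - 4) = 0.
  ⇒ x = 4, 6

f''(x) = 2*x - 10
Second-derivative test at each critical point:
  f''(4) = -2 < 0 → local maximum
  f''(6) = 2 > 0 → local minimum

Critical points: x = 4 (local maximum); x = 6 (local minimum)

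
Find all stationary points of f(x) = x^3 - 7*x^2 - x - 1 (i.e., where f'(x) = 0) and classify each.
f'(x) = 3*x^2 - 14*x - 1

Solve f'(x) = 0:
  3*x^2 - 14*x - 1 = 0 has no rational roots; quadratic formula: x = (14 ± √208)/6.
  ⇒ x = 7/3 - 2*sqrt(13)/3 ≈ -0.0704, 7/3 + 2*sqrt(13)/3 ≈ 4.7370

f''(x) = 6*x - 14
Second-derivative test at each critical point:
  f''(-0.0704) = -14.4222 < 0 → local maximum
  f''(4.7370) = 14.4222 > 0 → local minimum

Critical points: x = 7/3 - 2*sqrt(13)/3 ≈ -0.0704 (local maximum); x = 7/3 + 2*sqrt(13)/3 ≈ 4.7370 (local minimum)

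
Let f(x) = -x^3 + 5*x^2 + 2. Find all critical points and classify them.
f'(x) = x*(10 - 3*x)

Solve f'(x) = 0:
  Factor: -3*x^2 + 10*x = -x*(3*x - 10) = 0.
  ⇒ x = 0, 10/3

f''(x) = 10 - 6*x
Second-derivative test at each critical point:
  f''(0) = 10 > 0 → local minimum
  f''(10/3) = -10 < 0 → local maximum

Critical points: x = 0 (local minimum); x = 10/3 (local maximum)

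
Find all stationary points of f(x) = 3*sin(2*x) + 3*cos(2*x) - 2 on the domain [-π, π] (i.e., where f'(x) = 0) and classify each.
f'(x) = 6*sqrt(2)*cos(2*x + pi/4)

Solve f'(x) = 0 on [-π, π]:
  f'(x) = 0 ⇔ 3*cos(2*x) = 3*sin(2*x) ⇔ tan(2*x) = 1, i.e. 2*x = arctan(1) + nπ; keep the solutions lying in [-π, π].
  ⇒ x = -7*pi/8 ≈ -2.7489, -3*pi/8 ≈ -1.1781, pi/8 ≈ 0.3927, 5*pi/8 ≈ 1.9635

f''(x) = -12*sqrt(2)*sin(2*x + pi/4)
Second-derivative test at each critical point:
  f''(-2.7489) = -16.9706 < 0 → local maximum
  f''(-1.1781) = 16.9706 > 0 → local minimum
  f''(0.3927) = -16.9706 < 0 → local maximum
  f''(1.9635) = 16.9706 > 0 → local minimum

Critical points: x = -7*pi/8 ≈ -2.7489 (local maximum); x = -3*pi/8 ≈ -1.1781 (local minimum); x = pi/8 ≈ 0.3927 (local maximum); x = 5*pi/8 ≈ 1.9635 (local minimum)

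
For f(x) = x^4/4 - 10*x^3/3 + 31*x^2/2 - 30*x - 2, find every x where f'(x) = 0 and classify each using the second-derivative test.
f'(x) = x^3 - 10*x^2 + 31*x - 30

Solve f'(x) = 0:
  Factor: x^3 - 10*x^2 + 31*x - 30 = (x - 5)*(x - 3)*(x - 2) = 0.
  ⇒ x = 2, 3, 5

f''(x) = 3*x^2 - 20*x + 31
Second-derivative test at each critical point:
  f''(2) = 3 > 0 → local minimum
  f''(3) = -2 < 0 → local maximum
  f''(5) = 6 > 0 → local minimum

Critical points: x = 2 (local minimum); x = 3 (local maximum); x = 5 (local minimum)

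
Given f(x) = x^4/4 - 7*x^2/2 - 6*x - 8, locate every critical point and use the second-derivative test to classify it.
f'(x) = x^3 - 7*x - 6

Solve f'(x) = 0:
  Factor: x^3 - 7*x - 6 = (x - 3)*(x + 1)*(x + 2) = 0.
  ⇒ x = -2, -1, 3

f''(x) = 3*x^2 - 7
Second-derivative test at each critical point:
  f''(-2) = 5 > 0 → local minimum
  f''(-1) = -4 < 0 → local maximum
  f''(3) = 20 > 0 → local minimum

Critical points: x = -2 (local minimum); x = -1 (local maximum); x = 3 (local minimum)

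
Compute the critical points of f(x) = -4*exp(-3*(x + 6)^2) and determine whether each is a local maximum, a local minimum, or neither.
f'(x) = 24*(x + 6)*exp(-3*(x + 6)^2)

Solve f'(x) = 0:
  f'(x) = (24*x + 144)·exp(-3*(x + 6)^2) and exp(-3*(x + 6)^2) > 0 for every x, so f'(x) = 0 ⇔ 24*x + 144 = 0.
  Factor: 24*x + 144 = 24*(x + 6) = 0.
  ⇒ x = -6

f''(x) = 24*(1 - 6*(x + 6)^2)*exp(-3*(x + 6)^2)
Second-derivative test at each critical point:
  f''(-6) = 24 > 0 → local minimum

Critical points: x = -6 (local minimum)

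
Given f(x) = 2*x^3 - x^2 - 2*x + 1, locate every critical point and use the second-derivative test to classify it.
f'(x) = 6*x^2 - 2*x - 2

Solve f'(x) = 0:
  Factor: 6*x^2 - 2*x - 2 = 2*(3*x^2 - x - 1); 3*x^2 - x - 1 = 0 has no rational roots; quadratic formula: x = (1 ± √13)/6.
  ⇒ x = 1/6 - sqrt(13)/6 ≈ -0.4343, 1/6 + sqrt(13)/6 ≈ 0.7676

f''(x) = 12*x - 2
Second-derivative test at each critical point:
  f''(-0.4343) = -7.2111 < 0 → local maximum
  f''(0.7676) = 7.2111 > 0 → local minimum

Critical points: x = 1/6 - sqrt(13)/6 ≈ -0.4343 (local maximum); x = 1/6 + sqrt(13)/6 ≈ 0.7676 (local minimum)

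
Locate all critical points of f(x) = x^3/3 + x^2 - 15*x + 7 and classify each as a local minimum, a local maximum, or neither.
f'(x) = x^2 + 2*x - 15

Solve f'(x) = 0:
  Factor: x^2 + 2*x - 15 = (x - 3)*(x + 5) = 0.
  ⇒ x = -5, 3

f''(x) = 2*x + 2
Second-derivative test at each critical point:
  f''(-5) = -8 < 0 → local maximum
  f''(3) = 8 > 0 → local minimum

Critical points: x = -5 (local maximum); x = 3 (local minimum)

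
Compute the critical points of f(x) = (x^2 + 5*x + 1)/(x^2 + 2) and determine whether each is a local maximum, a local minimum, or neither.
f'(x) = (-5*x^2 + 2*x + 10)/(x^4 + 4*x^2 + 4)

Solve f'(x) = 0:
  f'(x) = -(5*x^2 - 2*x - 10)/(x^2 + 2)^2; the denominator is positive wherever f is defined, so f'(x) = 0 ⇔ -5*x^2 + 2*x + 10 = 0.
  5*x^2 - 2*x - 10 = 0 has no rational roots; quadratic formula: x = (2 ± √204)/10.
  ⇒ x = 1/5 - sqrt(51)/5 ≈ -1.2283, 1/5 + sqrt(51)/5 ≈ 1.6283

f''(x) = 2*(5*x^3 - 3*x^2 - 30*x + 2)/(x^6 + 6*x^4 + 12*x^2 + 8)
Second-derivative test at each critical point:
  f''(-1.2283) = 1.1602 > 0 → local minimum
  f''(1.6283) = -0.6602 < 0 → local maximum

Critical points: x = 1/5 - sqrt(51)/5 ≈ -1.2283 (local minimum); x = 1/5 + sqrt(51)/5 ≈ 1.6283 (local maximum)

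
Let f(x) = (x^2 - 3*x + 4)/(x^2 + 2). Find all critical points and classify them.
f'(x) = (3*x^2 - 4*x - 6)/(x^4 + 4*x^2 + 4)

Solve f'(x) = 0:
  f'(x) = (3*x^2 - 4*x - 6)/(x^2 + 2)^2; the denominator is positive wherever f is defined, so f'(x) = 0 ⇔ 3*x^2 - 4*x - 6 = 0.
  3*x^2 - 4*x - 6 = 0 has no rational roots; quadratic formula: x = (4 ± √88)/6.
  ⇒ x = 2/3 - sqrt(22)/3 ≈ -0.8968, 2/3 + sqrt(22)/3 ≈ 2.2301

f''(x) = 2*(-3*x^3 + 6*x^2 + 18*x - 4)/(x^6 + 6*x^4 + 12*x^2 + 8)
Second-derivative test at each critical point:
  f''(-0.8968) = -1.1929 < 0 → local maximum
  f''(2.2301) = 0.1929 > 0 → local minimum

Critical points: x = 2/3 - sqrt(22)/3 ≈ -0.8968 (local maximum); x = 2/3 + sqrt(22)/3 ≈ 2.2301 (local minimum)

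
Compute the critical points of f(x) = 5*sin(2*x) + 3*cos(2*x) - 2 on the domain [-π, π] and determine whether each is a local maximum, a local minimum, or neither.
f'(x) = -6*sin(2*x) + 10*cos(2*x)

Solve f'(x) = 0 on [-π, π]:
  f'(x) = 0 ⇔ 5*cos(2*x) = 3*sin(2*x) ⇔ tan(2*x) = 5/3, i.e. 2*x = arctan(5/3) + nπ; keep the solutions lying in [-π, π].
  ⇒ x = -pi + atan(5/3)/2 ≈ -2.6264, -pi/2 + atan(5/3)/2 ≈ -1.0556, atan(5/3)/2 ≈ 0.5152, atan(5/3)/2 + pi/2 ≈ 2.0860

f''(x) = -20*sin(2*x) - 12*cos(2*x)
Second-derivative test at each critical point:
  f''(-2.6264) = -23.3238 < 0 → local maximum
  f''(-1.0556) = 23.3238 > 0 → local minimum
  f''(0.5152) = -23.3238 < 0 → local maximum
  f''(2.0860) = 23.3238 > 0 → local minimum

Critical points: x = -pi + atan(5/3)/2 ≈ -2.6264 (local maximum); x = -pi/2 + atan(5/3)/2 ≈ -1.0556 (local minimum); x = atan(5/3)/2 ≈ 0.5152 (local maximum); x = atan(5/3)/2 + pi/2 ≈ 2.0860 (local minimum)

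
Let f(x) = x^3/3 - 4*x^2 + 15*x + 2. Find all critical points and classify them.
f'(x) = x^2 - 8*x + 15

Solve f'(x) = 0:
  Factor: x^2 - 8*x + 15 = (x - 5)*(x - 3) = 0.
  ⇒ x = 3, 5

f''(x) = 2*x - 8
Second-derivative test at each critical point:
  f''(3) = -2 < 0 → local maximum
  f''(5) = 2 > 0 → local minimum

Critical points: x = 3 (local maximum); x = 5 (local minimum)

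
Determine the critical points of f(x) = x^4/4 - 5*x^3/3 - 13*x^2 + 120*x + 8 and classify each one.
f'(x) = x^3 - 5*x^2 - 26*x + 120

Solve f'(x) = 0:
  Factor: x^3 - 5*x^2 - 26*x + 120 = (x - 6)*(x - 4)*(x + 5) = 0.
  ⇒ x = -5, 4, 6

f''(x) = 3*x^2 - 10*x - 26
Second-derivative test at each critical point:
  f''(-5) = 99 > 0 → local minimum
  f''(4) = -18 < 0 → local maximum
  f''(6) = 22 > 0 → local minimum

Critical points: x = -5 (local minimum); x = 4 (local maximum); x = 6 (local minimum)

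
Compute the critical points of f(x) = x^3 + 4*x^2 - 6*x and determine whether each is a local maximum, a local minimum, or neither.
f'(x) = 3*x^2 + 8*x - 6

Solve f'(x) = 0:
  3*x^2 + 8*x - 6 = 0 has no rational roots; quadratic formula: x = (-8 ± √136)/6.
  ⇒ x = -sqrt(34)/3 - 4/3 ≈ -3.2770, -4/3 + sqrt(34)/3 ≈ 0.6103

f''(x) = 6*x + 8
Second-derivative test at each critical point:
  f''(-3.2770) = -11.6619 < 0 → local maximum
  f''(0.6103) = 11.6619 > 0 → local minimum

Critical points: x = -sqrt(34)/3 - 4/3 ≈ -3.2770 (local maximum); x = -4/3 + sqrt(34)/3 ≈ 0.6103 (local minimum)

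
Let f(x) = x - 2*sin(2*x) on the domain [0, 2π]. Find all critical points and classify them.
f'(x) = 1 - 4*cos(2*x)

Solve f'(x) = 0 on [0, 2π]:
  f'(x) = 0 ⇔ cos(2*x) = 1/4, i.e. 2*x = ±arccos(1/4) + 2nπ; keep the solutions lying in [0, 2π].
  ⇒ x = acos(1/4)/2 ≈ 0.6591, pi - acos(1/4)/2 ≈ 2.4825, acos(1/4)/2 + pi ≈ 3.8007, -acos(1/4)/2 + 2*pi ≈ 5.6241

f''(x) = 8*sin(2*x)
Second-derivative test at each critical point:
  f''(0.6591) = 7.7460 > 0 → local minimum
  f''(2.4825) = -7.7460 < 0 → local maximum
  f''(3.8007) = 7.7460 > 0 → local minimum
  f''(5.6241) = -7.7460 < 0 → local maximum

Critical points: x = acos(1/4)/2 ≈ 0.6591 (local minimum); x = pi - acos(1/4)/2 ≈ 2.4825 (local maximum); x = acos(1/4)/2 + pi ≈ 3.8007 (local minimum); x = -acos(1/4)/2 + 2*pi ≈ 5.6241 (local maximum)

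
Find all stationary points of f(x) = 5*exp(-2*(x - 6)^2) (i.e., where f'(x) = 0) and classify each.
f'(x) = 20*(6 - x)*exp(-2*(x - 6)^2)

Solve f'(x) = 0:
  f'(x) = (120 - 20*x)·exp(-2*(x - 6)^2) and exp(-2*(x - 6)^2) > 0 for every x, so f'(x) = 0 ⇔ 120 - 20*x = 0.
  Factor: 120 - 20*x = -20*(x - 6) = 0.
  ⇒ x = 6

f''(x) = 20*(4*(x - 6)^2 - 1)*exp(-2*(x - 6)^2)
Second-derivative test at each critical point:
  f''(6) = -20 < 0 → local maximum

Critical points: x = 6 (local maximum)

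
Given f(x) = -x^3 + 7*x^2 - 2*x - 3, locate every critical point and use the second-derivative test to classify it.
f'(x) = -3*x^2 + 14*x - 2

Solve f'(x) = 0:
  3*x^2 - 14*x + 2 = 0 has no rational roots; quadratic formula: x = (14 ± √172)/6.
  ⇒ x = 7/3 - sqrt(43)/3 ≈ 0.1475, sqrt(43)/3 + 7/3 ≈ 4.5191

f''(x) = 14 - 6*x
Second-derivative test at each critical point:
  f''(0.1475) = 13.1149 > 0 → local minimum
  f''(4.5191) = -13.1149 < 0 → local maximum

Critical points: x = 7/3 - sqrt(43)/3 ≈ 0.1475 (local minimum); x = sqrt(43)/3 + 7/3 ≈ 4.5191 (local maximum)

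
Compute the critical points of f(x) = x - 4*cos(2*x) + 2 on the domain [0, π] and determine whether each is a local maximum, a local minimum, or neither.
f'(x) = 8*sin(2*x) + 1

Solve f'(x) = 0 on [0, π]:
  f'(x) = 0 ⇔ sin(2*x) = -1/8, i.e. 2*x = arcsin(-1/8) + 2nπ or 2*x = π − arcsin(-1/8) + 2nπ; keep the solutions lying in [0, π].
  ⇒ x = asin(1/8)/2 + pi/2 ≈ 1.6335, pi - asin(1/8)/2 ≈ 3.0789

f''(x) = 16*cos(2*x)
Second-derivative test at each critical point:
  f''(1.6335) = -15.8745 < 0 → local maximum
  f''(3.0789) = 15.8745 > 0 → local minimum

Critical points: x = asin(1/8)/2 + pi/2 ≈ 1.6335 (local maximum); x = pi - asin(1/8)/2 ≈ 3.0789 (local minimum)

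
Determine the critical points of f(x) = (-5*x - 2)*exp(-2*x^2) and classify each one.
f'(x) = (4*x*(5*x + 2) - 5)*exp(-2*x^2)

Solve f'(x) = 0:
  f'(x) = (20*x^2 + 8*x - 5)·exp(-2*x^2) and exp(-2*x^2) > 0 for every x, so f'(x) = 0 ⇔ 20*x^2 + 8*x - 5 = 0.
  20*x^2 + 8*x - 5 = 0 has no rational roots; quadratic formula: x = (-8 ± √464)/40.
  ⇒ x = -sqrt(29)/10 - 1/5 ≈ -0.7385, -1/5 + sqrt(29)/10 ≈ 0.3385

f''(x) = 4*(-20*x^3 - 8*x^2 + 15*x + 2)*exp(-2*x^2)
Second-derivative test at each critical point:
  f''(-0.7385) = -7.2364 < 0 → local maximum
  f''(0.3385) = 17.1287 > 0 → local minimum

Critical points: x = -sqrt(29)/10 - 1/5 ≈ -0.7385 (local maximum); x = -1/5 + sqrt(29)/10 ≈ 0.3385 (local minimum)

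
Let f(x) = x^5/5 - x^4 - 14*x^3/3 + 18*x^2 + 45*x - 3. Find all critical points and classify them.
f'(x) = x^4 - 4*x^3 - 14*x^2 + 36*x + 45

Solve f'(x) = 0:
  Factor: x^4 - 4*x^3 - 14*x^2 + 36*x + 45 = (x - 5)*(x - 3)*(x + 1)*(x + 3) = 0.
  ⇒ x = -3, -1, 3, 5

f''(x) = 4*x^3 - 12*x^2 - 28*x + 36
Second-derivative test at each critical point:
  f''(-3) = -96 < 0 → local maximum
  f''(-1) = 48 > 0 → local minimum
  f''(3) = -48 < 0 → local maximum
  f''(5) = 96 > 0 → local minimum

Critical points: x = -3 (local maximum); x = -1 (local minimum); x = 3 (local maximum); x = 5 (local minimum)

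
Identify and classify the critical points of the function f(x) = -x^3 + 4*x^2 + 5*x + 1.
f'(x) = -3*x^2 + 8*x + 5

Solve f'(x) = 0:
  3*x^2 - 8*x - 5 = 0 has no rational roots; quadratic formula: x = (8 ± √124)/6.
  ⇒ x = 4/3 - sqrt(31)/3 ≈ -0.5226, 4/3 + sqrt(31)/3 ≈ 3.1893

f''(x) = 8 - 6*x
Second-derivative test at each critical point:
  f''(-0.5226) = 11.1355 > 0 → local minimum
  f''(3.1893) = -11.1355 < 0 → local maximum

Critical points: x = 4/3 - sqrt(31)/3 ≈ -0.5226 (local minimum); x = 4/3 + sqrt(31)/3 ≈ 3.1893 (local maximum)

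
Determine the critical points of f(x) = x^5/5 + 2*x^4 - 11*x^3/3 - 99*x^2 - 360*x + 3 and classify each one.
f'(x) = x^4 + 8*x^3 - 11*x^2 - 198*x - 360

Solve f'(x) = 0:
  Factor: x^4 + 8*x^3 - 11*x^2 - 198*x - 360 = (x - 5)*(x + 3)*(x + 4)*(x + 6) = 0.
  ⇒ x = -6, -4, -3, 5

f''(x) = 4*x^3 + 24*x^2 - 22*x - 198
Second-derivative test at each critical point:
  f''(-6) = -66 < 0 → local maximum
  f''(-4) = 18 > 0 → local minimum
  f''(-3) = -24 < 0 → local maximum
  f''(5) = 792 > 0 → local minimum

Critical points: x = -6 (local maximum); x = -4 (local minimum); x = -3 (local maximum); x = 5 (local minimum)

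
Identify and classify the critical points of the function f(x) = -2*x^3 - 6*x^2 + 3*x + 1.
f'(x) = -6*x^2 - 12*x + 3

Solve f'(x) = 0:
  Factor: -6*x^2 - 12*x + 3 = -3*(2*x^2 + 4*x - 1); 2*x^2 + 4*x - 1 = 0 has no rational roots; quadratic formula: x = (-4 ± √24)/4.
  ⇒ x = -sqrt(6)/2 - 1 ≈ -2.2247, -1 + sqrt(6)/2 ≈ 0.2247

f''(x) = -12*x - 12
Second-derivative test at each critical point:
  f''(-2.2247) = 14.6969 > 0 → local minimum
  f''(0.2247) = -14.6969 < 0 → local maximum

Critical points: x = -sqrt(6)/2 - 1 ≈ -2.2247 (local minimum); x = -1 + sqrt(6)/2 ≈ 0.2247 (local maximum)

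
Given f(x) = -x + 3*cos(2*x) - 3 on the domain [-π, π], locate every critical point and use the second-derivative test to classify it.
f'(x) = -6*sin(2*x) - 1

Solve f'(x) = 0 on [-π, π]:
  f'(x) = 0 ⇔ sin(2*x) = -1/6, i.e. 2*x = arcsin(-1/6) + 2nπ or 2*x = π − arcsin(-1/6) + 2nπ; keep the solutions lying in [-π, π].
  ⇒ x = -pi/2 + asin(1/6)/2 ≈ -1.4871, -asin(1/6)/2 ≈ -0.0837, asin(1/6)/2 + pi/2 ≈ 1.6545, pi - asin(1/6)/2 ≈ 3.0579

f''(x) = -12*cos(2*x)
Second-derivative test at each critical point:
  f''(-1.4871) = 11.8322 > 0 → local minimum
  f''(-0.0837) = -11.8322 < 0 → local maximum
  f''(1.6545) = 11.8322 > 0 → local minimum
  f''(3.0579) = -11.8322 < 0 → local maximum

Critical points: x = -pi/2 + asin(1/6)/2 ≈ -1.4871 (local minimum); x = -asin(1/6)/2 ≈ -0.0837 (local maximum); x = asin(1/6)/2 + pi/2 ≈ 1.6545 (local minimum); x = pi - asin(1/6)/2 ≈ 3.0579 (local maximum)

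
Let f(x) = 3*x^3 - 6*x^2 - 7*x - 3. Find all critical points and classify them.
f'(x) = 9*x^2 - 12*x - 7

Solve f'(x) = 0:
  9*x^2 - 12*x - 7 = 0 has no rational roots; quadratic formula: x = (12 ± √396)/18.
  ⇒ x = 2/3 - sqrt(11)/3 ≈ -0.4389, 2/3 + sqrt(11)/3 ≈ 1.7722

f''(x) = 18*x - 12
Second-derivative test at each critical point:
  f''(-0.4389) = -19.8997 < 0 → local maximum
  f''(1.7722) = 19.8997 > 0 → local minimum

Critical points: x = 2/3 - sqrt(11)/3 ≈ -0.4389 (local maximum); x = 2/3 + sqrt(11)/3 ≈ 1.7722 (local minimum)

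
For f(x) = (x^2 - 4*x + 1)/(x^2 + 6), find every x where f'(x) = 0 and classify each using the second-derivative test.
f'(x) = 2*(2*x^2 + 5*x - 12)/(x^4 + 12*x^2 + 36)

Solve f'(x) = 0:
  f'(x) = 2*(x + 4)*(2*x - 3)/(x^2 + 6)^2; the denominator is positive wherever f is defined, so f'(x) = 0 ⇔ 4*x^2 + 10*x - 24 = 0.
  Factor: 4*x^2 + 10*x - 24 = 2*(x + 4)*(2*x - 3) = 0.
  ⇒ x = -4, 3/2

f''(x) = 2*(-4*x^3 - 15*x^2 + 72*x + 30)/(x^6 + 18*x^4 + 108*x^2 + 216)
Second-derivative test at each critical point:
  f''(-4) = -1/22 < 0 → local maximum
  f''(3/2) = 32/99 > 0 → local minimum

Critical points: x = -4 (local maximum); x = 3/2 (local minimum)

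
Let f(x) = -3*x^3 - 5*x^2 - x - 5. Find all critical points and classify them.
f'(x) = -9*x^2 - 10*x - 1

Solve f'(x) = 0:
  Factor: -9*x^2 - 10*x - 1 = -(x + 1)*(9*x + 1) = 0.
  ⇒ x = -1, -1/9

f''(x) = -18*x - 10
Second-derivative test at each critical point:
  f''(-1) = 8 > 0 → local minimum
  f''(-1/9) = -8 < 0 → local maximum

Critical points: x = -1 (local minimum); x = -1/9 (local maximum)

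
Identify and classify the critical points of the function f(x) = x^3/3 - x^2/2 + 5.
f'(x) = x*(x - 1)

Solve f'(x) = 0:
  Factor: x^2 - x = x*(x - 1) = 0.
  ⇒ x = 0, 1

f''(x) = 2*x - 1
Second-derivative test at each critical point:
  f''(0) = -1 < 0 → local maximum
  f''(1) = 1 > 0 → local minimum

Critical points: x = 0 (local maximum); x = 1 (local minimum)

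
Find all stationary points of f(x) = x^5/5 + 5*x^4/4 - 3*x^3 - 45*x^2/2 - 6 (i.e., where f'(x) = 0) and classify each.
f'(x) = x*(x^3 + 5*x^2 - 9*x - 45)

Solve f'(x) = 0:
  Factor: x^4 + 5*x^3 - 9*x^2 - 45*x = x*(x - 3)*(x + 3)*(x + 5) = 0.
  ⇒ x = -5, -3, 0, 3

f''(x) = 4*x^3 + 15*x^2 - 18*x - 45
Second-derivative test at each critical point:
  f''(-5) = -80 < 0 → local maximum
  f''(-3) = 36 > 0 → local minimum
  f''(0) = -45 < 0 → local maximum
  f''(3) = 144 > 0 → local minimum

Critical points: x = -5 (local maximum); x = -3 (local minimum); x = 0 (local maximum); x = 3 (local minimum)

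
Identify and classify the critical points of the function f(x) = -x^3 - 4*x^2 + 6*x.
f'(x) = -3*x^2 - 8*x + 6

Solve f'(x) = 0:
  3*x^2 + 8*x - 6 = 0 has no rational roots; quadratic formula: x = (-8 ± √136)/6.
  ⇒ x = -sqrt(34)/3 - 4/3 ≈ -3.2770, -4/3 + sqrt(34)/3 ≈ 0.6103

f''(x) = -6*x - 8
Second-derivative test at each critical point:
  f''(-3.2770) = 11.6619 > 0 → local minimum
  f''(0.6103) = -11.6619 < 0 → local maximum

Critical points: x = -sqrt(34)/3 - 4/3 ≈ -3.2770 (local minimum); x = -4/3 + sqrt(34)/3 ≈ 0.6103 (local maximum)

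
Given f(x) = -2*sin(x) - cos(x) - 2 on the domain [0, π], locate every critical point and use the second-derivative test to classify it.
f'(x) = sin(x) - 2*cos(x)

Solve f'(x) = 0 on [0, π]:
  f'(x) = 0 ⇔ -2*cos(x) = -sin(x) ⇔ tan(x) = 2, i.e. x = arctan(2) + nπ; keep the solutions lying in [0, π].
  ⇒ x = atan(2) ≈ 1.1071

f''(x) = 2*sin(x) + cos(x)
Second-derivative test at each critical point:
  f''(1.1071) = 2.2361 > 0 → local minimum

Critical points: x = atan(2) ≈ 1.1071 (local minimum)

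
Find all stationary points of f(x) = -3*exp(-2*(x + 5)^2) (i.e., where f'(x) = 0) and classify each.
f'(x) = 12*(x + 5)*exp(-2*(x + 5)^2)

Solve f'(x) = 0:
  f'(x) = (12*x + 60)·exp(-2*(x + 5)^2) and exp(-2*(x + 5)^2) > 0 for every x, so f'(x) = 0 ⇔ 12*x + 60 = 0.
  Factor: 12*x + 60 = 12*(x + 5) = 0.
  ⇒ x = -5

f''(x) = 12*(1 - 4*(x + 5)^2)*exp(-2*(x + 5)^2)
Second-derivative test at each critical point:
  f''(-5) = 12 > 0 → local minimum

Critical points: x = -5 (local minimum)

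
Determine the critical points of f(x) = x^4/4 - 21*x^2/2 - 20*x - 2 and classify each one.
f'(x) = x^3 - 21*x - 20

Solve f'(x) = 0:
  Factor: x^3 - 21*x - 20 = (x - 5)*(x + 1)*(x + 4) = 0.
  ⇒ x = -4, -1, 5

f''(x) = 3*x^2 - 21
Second-derivative test at each critical point:
  f''(-4) = 27 > 0 → local minimum
  f''(-1) = -18 < 0 → local maximum
  f''(5) = 54 > 0 → local minimum

Critical points: x = -4 (local minimum); x = -1 (local maximum); x = 5 (local minimum)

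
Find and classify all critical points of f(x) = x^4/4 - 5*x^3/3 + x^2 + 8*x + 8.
f'(x) = x^3 - 5*x^2 + 2*x + 8

Solve f'(x) = 0:
  Factor: x^3 - 5*x^2 + 2*x + 8 = (x - 4)*(x - 2)*(x + 1) = 0.
  ⇒ x = -1, 2, 4

f''(x) = 3*x^2 - 10*x + 2
Second-derivative test at each critical point:
  f''(-1) = 15 > 0 → local minimum
  f''(2) = -6 < 0 → local maximum
  f''(4) = 10 > 0 → local minimum

Critical points: x = -1 (local minimum); x = 2 (local maximum); x = 4 (local minimum)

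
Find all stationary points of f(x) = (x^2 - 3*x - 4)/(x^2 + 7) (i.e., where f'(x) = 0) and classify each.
f'(x) = (3*x^2 + 22*x - 21)/(x^4 + 14*x^2 + 49)

Solve f'(x) = 0:
  f'(x) = (3*x^2 + 22*x - 21)/(x^2 + 7)^2; the denominator is positive wherever f is defined, so f'(x) = 0 ⇔ 3*x^2 + 22*x - 21 = 0.
  3*x^2 + 22*x - 21 = 0 has no rational roots; quadratic formula: x = (-22 ± √736)/6.
  ⇒ x = -2*sqrt(46)/3 - 11/3 ≈ -8.1882, -11/3 + 2*sqrt(46)/3 ≈ 0.8549

f''(x) = 2*(-3*x^3 - 33*x^2 + 63*x + 77)/(x^6 + 21*x^4 + 147*x^2 + 343)
Second-derivative test at each critical point:
  f''(-8.1882) = -0.0049 < 0 → local maximum
  f''(0.8549) = 0.4539 > 0 → local minimum

Critical points: x = -2*sqrt(46)/3 - 11/3 ≈ -8.1882 (local maximum); x = -11/3 + 2*sqrt(46)/3 ≈ 0.8549 (local minimum)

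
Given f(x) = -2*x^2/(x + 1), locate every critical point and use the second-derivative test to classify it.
f'(x) = 2*x*(-x - 2)/(x + 1)^2

Solve f'(x) = 0:
  f'(x) = -2*x*(x + 2)/(x + 1)^2; the denominator is positive wherever f is defined, so f'(x) = 0 ⇔ -2*x^2 - 4*x = 0.
  Factor: -2*x^2 - 4*x = -2*x*(x + 2) = 0.
  ⇒ x = -2, 0

f''(x) = -4/(x^3 + 3*x^2 + 3*x + 1)
Second-derivative test at each critical point:
  f''(-2) = 4 > 0 → local minimum
  f''(0) = -4 < 0 → local maximum

Critical points: x = -2 (local minimum); x = 0 (local maximum)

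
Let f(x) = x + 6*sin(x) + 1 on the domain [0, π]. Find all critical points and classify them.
f'(x) = 6*cos(x) + 1

Solve f'(x) = 0 on [0, π]:
  f'(x) = 0 ⇔ cos(x) = -1/6, i.e. x = ±arccos(-1/6) + 2nπ; keep the solutions lying in [0, π].
  ⇒ x = acos(-1/6) ≈ 1.7382

f''(x) = -6*sin(x)
Second-derivative test at each critical point:
  f''(1.7382) = -5.9161 < 0 → local maximum

Critical points: x = acos(-1/6) ≈ 1.7382 (local maximum)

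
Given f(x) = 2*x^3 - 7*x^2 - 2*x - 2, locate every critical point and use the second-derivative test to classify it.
f'(x) = 6*x^2 - 14*x - 2

Solve f'(x) = 0:
  Factor: 6*x^2 - 14*x - 2 = 2*(3*x^2 - 7*x - 1); 3*x^2 - 7*x - 1 = 0 has no rational roots; quadratic formula: x = (7 ± √61)/6.
  ⇒ x = 7/6 - sqrt(61)/6 ≈ -0.1350, 7/6 + sqrt(61)/6 ≈ 2.4684

f''(x) = 12*x - 14
Second-derivative test at each critical point:
  f''(-0.1350) = -15.6205 < 0 → local maximum
  f''(2.4684) = 15.6205 > 0 → local minimum

Critical points: x = 7/6 - sqrt(61)/6 ≈ -0.1350 (local maximum); x = 7/6 + sqrt(61)/6 ≈ 2.4684 (local minimum)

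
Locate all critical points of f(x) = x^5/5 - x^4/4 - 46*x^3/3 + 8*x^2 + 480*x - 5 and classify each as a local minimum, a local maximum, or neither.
f'(x) = x^4 - x^3 - 46*x^2 + 16*x + 480

Solve f'(x) = 0:
  Factor: x^4 - x^3 - 46*x^2 + 16*x + 480 = (x - 6)*(x - 4)*(x + 4)*(x + 5) = 0.
  ⇒ x = -5, -4, 4, 6

f''(x) = 4*x^3 - 3*x^2 - 92*x + 16
Second-derivative test at each critical point:
  f''(-5) = -99 < 0 → local maximum
  f''(-4) = 80 > 0 → local minimum
  f''(4) = -144 < 0 → local maximum
  f''(6) = 220 > 0 → local minimum

Critical points: x = -5 (local maximum); x = -4 (local minimum); x = 4 (local maximum); x = 6 (local minimum)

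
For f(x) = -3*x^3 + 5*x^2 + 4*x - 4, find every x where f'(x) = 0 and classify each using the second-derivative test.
f'(x) = -9*x^2 + 10*x + 4

Solve f'(x) = 0:
  9*x^2 - 10*x - 4 = 0 has no rational roots; quadratic formula: x = (10 ± √244)/18.
  ⇒ x = 5/9 - sqrt(61)/9 ≈ -0.3122, 5/9 + sqrt(61)/9 ≈ 1.4234

f''(x) = 10 - 18*x
Second-derivative test at each critical point:
  f''(-0.3122) = 15.6205 > 0 → local minimum
  f''(1.4234) = -15.6205 < 0 → local maximum

Critical points: x = 5/9 - sqrt(61)/9 ≈ -0.3122 (local minimum); x = 5/9 + sqrt(61)/9 ≈ 1.4234 (local maximum)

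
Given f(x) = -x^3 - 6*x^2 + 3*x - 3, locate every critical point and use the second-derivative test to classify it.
f'(x) = -3*x^2 - 12*x + 3

Solve f'(x) = 0:
  Factor: -3*x^2 - 12*x + 3 = -3*(x^2 + 4*x - 1); x^2 + 4*x - 1 = 0 has no rational roots; quadratic formula: x = (-4 ± √20)/2.
  ⇒ x = -sqrt(5) - 2 ≈ -4.2361, -2 + sqrt(5) ≈ 0.2361

f''(x) = -6*x - 12
Second-derivative test at each critical point:
  f''(-4.2361) = 13.4164 > 0 → local minimum
  f''(0.2361) = -13.4164 < 0 → local maximum

Critical points: x = -sqrt(5) - 2 ≈ -4.2361 (local minimum); x = -2 + sqrt(5) ≈ 0.2361 (local maximum)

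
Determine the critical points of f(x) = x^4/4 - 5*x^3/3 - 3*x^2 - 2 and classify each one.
f'(x) = x*(x^2 - 5*x - 6)

Solve f'(x) = 0:
  Factor: x^3 - 5*x^2 - 6*x = x*(x - 6)*(x + 1) = 0.
  ⇒ x = -1, 0, 6

f''(x) = 3*x^2 - 10*x - 6
Second-derivative test at each critical point:
  f''(-1) = 7 > 0 → local minimum
  f''(0) = -6 < 0 → local maximum
  f''(6) = 42 > 0 → local minimum

Critical points: x = -1 (local minimum); x = 0 (local maximum); x = 6 (local minimum)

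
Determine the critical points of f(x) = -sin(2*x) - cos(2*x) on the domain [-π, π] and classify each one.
f'(x) = -2*sqrt(2)*cos(2*x + pi/4)

Solve f'(x) = 0 on [-π, π]:
  f'(x) = 0 ⇔ -cos(2*x) = -sin(2*x) ⇔ tan(2*x) = 1, i.e. 2*x = arctan(1) + nπ; keep the solutions lying in [-π, π].
  ⇒ x = -7*pi/8 ≈ -2.7489, -3*pi/8 ≈ -1.1781, pi/8 ≈ 0.3927, 5*pi/8 ≈ 1.9635

f''(x) = 4*sqrt(2)*sin(2*x + pi/4)
Second-derivative test at each critical point:
  f''(-2.7489) = 5.6569 > 0 → local minimum
  f''(-1.1781) = -5.6569 < 0 → local maximum
  f''(0.3927) = 5.6569 > 0 → local minimum
  f''(1.9635) = -5.6569 < 0 → local maximum

Critical points: x = -7*pi/8 ≈ -2.7489 (local minimum); x = -3*pi/8 ≈ -1.1781 (local maximum); x = pi/8 ≈ 0.3927 (local minimum); x = 5*pi/8 ≈ 1.9635 (local maximum)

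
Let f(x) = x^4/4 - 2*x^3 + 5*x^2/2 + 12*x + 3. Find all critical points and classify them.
f'(x) = x^3 - 6*x^2 + 5*x + 12

Solve f'(x) = 0:
  Factor: x^3 - 6*x^2 + 5*x + 12 = (x - 4)*(x - 3)*(x + 1) = 0.
  ⇒ x = -1, 3, 4

f''(x) = 3*x^2 - 12*x + 5
Second-derivative test at each critical point:
  f''(-1) = 20 > 0 → local minimum
  f''(3) = -4 < 0 → local maximum
  f''(4) = 5 > 0 → local minimum

Critical points: x = -1 (local minimum); x = 3 (local maximum); x = 4 (local minimum)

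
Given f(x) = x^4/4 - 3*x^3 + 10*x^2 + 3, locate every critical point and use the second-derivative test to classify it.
f'(x) = x*(x^2 - 9*x + 20)

Solve f'(x) = 0:
  Factor: x^3 - 9*x^2 + 20*x = x*(x - 5)*(x - 4) = 0.
  ⇒ x = 0, 4, 5

f''(x) = 3*x^2 - 18*x + 20
Second-derivative test at each critical point:
  f''(0) = 20 > 0 → local minimum
  f''(4) = -4 < 0 → local maximum
  f''(5) = 5 > 0 → local minimum

Critical points: x = 0 (local minimum); x = 4 (local maximum); x = 5 (local minimum)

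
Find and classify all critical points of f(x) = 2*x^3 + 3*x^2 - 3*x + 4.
f'(x) = 6*x^2 + 6*x - 3

Solve f'(x) = 0:
  Factor: 6*x^2 + 6*x - 3 = 3*(2*x^2 + 2*x - 1); 2*x^2 + 2*x - 1 = 0 has no rational roots; quadratic formula: x = (-2 ± √12)/4.
  ⇒ x = -sqrt(3)/2 - 1/2 ≈ -1.3660, -1/2 + sqrt(3)/2 ≈ 0.3660

f''(x) = 12*x + 6
Second-derivative test at each critical point:
  f''(-1.3660) = -10.3923 < 0 → local maximum
  f''(0.3660) = 10.3923 > 0 → local minimum

Critical points: x = -sqrt(3)/2 - 1/2 ≈ -1.3660 (local maximum); x = -1/2 + sqrt(3)/2 ≈ 0.3660 (local minimum)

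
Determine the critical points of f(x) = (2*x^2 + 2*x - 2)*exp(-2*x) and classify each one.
f'(x) = 2*(3 - 2*x^2)*exp(-2*x)

Solve f'(x) = 0:
  f'(x) = (6 - 4*x^2)·exp(-2*x) and exp(-2*x) > 0 for every x, so f'(x) = 0 ⇔ 6 - 4*x^2 = 0.
  Factor: 6 - 4*x^2 = -2*(2*x^2 - 3); 2*x^2 - 3 = 0 has no rational roots; quadratic formula: x = (0 ± √24)/4.
  ⇒ x = -sqrt(6)/2 ≈ -1.2247, sqrt(6)/2 ≈ 1.2247

f''(x) = 4*(2*x^2 - 2*x - 3)*exp(-2*x)
Second-derivative test at each critical point:
  f''(-1.2247) = 113.4842 > 0 → local minimum
  f''(1.2247) = -0.8459 < 0 → local maximum

Critical points: x = -sqrt(6)/2 ≈ -1.2247 (local minimum); x = sqrt(6)/2 ≈ 1.2247 (local maximum)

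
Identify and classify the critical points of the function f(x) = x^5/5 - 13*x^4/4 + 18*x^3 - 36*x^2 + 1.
f'(x) = x*(x^3 - 13*x^2 + 54*x - 72)

Solve f'(x) = 0:
  Factor: x^4 - 13*x^3 + 54*x^2 - 72*x = x*(x - 6)*(x - 4)*(x - 3) = 0.
  ⇒ x = 0, 3, 4, 6

f''(x) = 4*x^3 - 39*x^2 + 108*x - 72
Second-derivative test at each critical point:
  f''(0) = -72 < 0 → local maximum
  f''(3) = 9 > 0 → local minimum
  f''(4) = -8 < 0 → local maximum
  f''(6) = 36 > 0 → local minimum

Critical points: x = 0 (local maximum); x = 3 (local minimum); x = 4 (local maximum); x = 6 (local minimum)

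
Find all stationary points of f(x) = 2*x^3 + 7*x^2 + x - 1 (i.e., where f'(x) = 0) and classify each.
f'(x) = 6*x^2 + 14*x + 1

Solve f'(x) = 0:
  6*x^2 + 14*x + 1 = 0 has no rational roots; quadratic formula: x = (-14 ± √172)/12.
  ⇒ x = -7/6 - sqrt(43)/6 ≈ -2.2596, -7/6 + sqrt(43)/6 ≈ -0.0738

f''(x) = 12*x + 14
Second-derivative test at each critical point:
  f''(-2.2596) = -13.1149 < 0 → local maximum
  f''(-0.0738) = 13.1149 > 0 → local minimum

Critical points: x = -7/6 - sqrt(43)/6 ≈ -2.2596 (local maximum); x = -7/6 + sqrt(43)/6 ≈ -0.0738 (local minimum)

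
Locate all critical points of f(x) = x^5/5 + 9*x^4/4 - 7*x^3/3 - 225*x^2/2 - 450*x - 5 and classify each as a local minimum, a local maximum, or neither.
f'(x) = x^4 + 9*x^3 - 7*x^2 - 225*x - 450

Solve f'(x) = 0:
  Factor: x^4 + 9*x^3 - 7*x^2 - 225*x - 450 = (x - 5)*(x + 3)*(x + 5)*(x + 6) = 0.
  ⇒ x = -6, -5, -3, 5

f''(x) = 4*x^3 + 27*x^2 - 14*x - 225
Second-derivative test at each critical point:
  f''(-6) = -33 < 0 → local maximum
  f''(-5) = 20 > 0 → local minimum
  f''(-3) = -48 < 0 → local maximum
  f''(5) = 880 > 0 → local minimum

Critical points: x = -6 (local maximum); x = -5 (local minimum); x = -3 (local maximum); x = 5 (local minimum)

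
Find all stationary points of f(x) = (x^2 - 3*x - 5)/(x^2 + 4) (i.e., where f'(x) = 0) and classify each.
f'(x) = 3*(x^2 + 6*x - 4)/(x^4 + 8*x^2 + 16)

Solve f'(x) = 0:
  f'(x) = 3*(x^2 + 6*x - 4)/(x^2 + 4)^2; the denominator is positive wherever f is defined, so f'(x) = 0 ⇔ 3*x^2 + 18*x - 12 = 0.
  Factor: 3*x^2 + 18*x - 12 = 3*(x^2 + 6*x - 4); x^2 + 6*x - 4 = 0 has no rational roots; quadratic formula: x = (-6 ± √52)/2.
  ⇒ x = -sqrt(13) - 3 ≈ -6.6056, -3 + sqrt(13) ≈ 0.6056

f''(x) = 6*(-x^3 - 9*x^2 + 12*x + 12)/(x^6 + 12*x^4 + 48*x^2 + 64)
Second-derivative test at each critical point:
  f''(-6.6056) = -0.0095 < 0 → local maximum
  f''(0.6056) = 1.1345 > 0 → local minimum

Critical points: x = -sqrt(13) - 3 ≈ -6.6056 (local maximum); x = -3 + sqrt(13) ≈ 0.6056 (local minimum)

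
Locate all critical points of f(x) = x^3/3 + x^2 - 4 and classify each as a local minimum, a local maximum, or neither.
f'(x) = x*(x + 2)

Solve f'(x) = 0:
  Factor: x^2 + 2*x = x*(x + 2) = 0.
  ⇒ x = -2, 0

f''(x) = 2*x + 2
Second-derivative test at each critical point:
  f''(-2) = -2 < 0 → local maximum
  f''(0) = 2 > 0 → local minimum

Critical points: x = -2 (local maximum); x = 0 (local minimum)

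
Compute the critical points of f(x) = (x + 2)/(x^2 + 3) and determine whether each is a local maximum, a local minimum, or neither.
f'(x) = (x^2 - 2*x*(x + 2) + 3)/(x^2 + 3)^2

Solve f'(x) = 0:
  f'(x) = -(x^2 + 4*x - 3)/(x^2 + 3)^2; the denominator is positive wherever f is defined, so f'(x) = 0 ⇔ -x^2 - 4*x + 3 = 0.
  x^2 + 4*x - 3 = 0 has no rational roots; quadratic formula: x = (-4 ± √28)/2.
  ⇒ x = -sqrt(7) - 2 ≈ -4.6458, -2 + sqrt(7) ≈ 0.6458

f''(x) = 2*(4*x^2*(x + 2) - (3*x + 2)*(x^2 + 3))/(x^2 + 3)^3
Second-derivative test at each critical point:
  f''(-4.6458) = 0.0088 > 0 → local minimum
  f''(0.6458) = -0.4532 < 0 → local maximum

Critical points: x = -sqrt(7) - 2 ≈ -4.6458 (local minimum); x = -2 + sqrt(7) ≈ 0.6458 (local maximum)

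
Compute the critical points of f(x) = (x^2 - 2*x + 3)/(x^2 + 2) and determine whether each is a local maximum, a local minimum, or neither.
f'(x) = 2*(x^2 - x - 2)/(x^4 + 4*x^2 + 4)

Solve f'(x) = 0:
  f'(x) = 2*(x - 2)*(x + 1)/(x^2 + 2)^2; the denominator is positive wherever f is defined, so f'(x) = 0 ⇔ 2*x^2 - 2*x - 4 = 0.
  Factor: 2*x^2 - 2*x - 4 = 2*(x - 2)*(x + 1) = 0.
  ⇒ x = -1, 2

f''(x) = 2*(-2*x^3 + 3*x^2 + 12*x - 2)/(x^6 + 6*x^4 + 12*x^2 + 8)
Second-derivative test at each critical point:
  f''(-1) = -2/3 < 0 → local maximum
  f''(2) = 1/6 > 0 → local minimum

Critical points: x = -1 (local maximum); x = 2 (local minimum)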